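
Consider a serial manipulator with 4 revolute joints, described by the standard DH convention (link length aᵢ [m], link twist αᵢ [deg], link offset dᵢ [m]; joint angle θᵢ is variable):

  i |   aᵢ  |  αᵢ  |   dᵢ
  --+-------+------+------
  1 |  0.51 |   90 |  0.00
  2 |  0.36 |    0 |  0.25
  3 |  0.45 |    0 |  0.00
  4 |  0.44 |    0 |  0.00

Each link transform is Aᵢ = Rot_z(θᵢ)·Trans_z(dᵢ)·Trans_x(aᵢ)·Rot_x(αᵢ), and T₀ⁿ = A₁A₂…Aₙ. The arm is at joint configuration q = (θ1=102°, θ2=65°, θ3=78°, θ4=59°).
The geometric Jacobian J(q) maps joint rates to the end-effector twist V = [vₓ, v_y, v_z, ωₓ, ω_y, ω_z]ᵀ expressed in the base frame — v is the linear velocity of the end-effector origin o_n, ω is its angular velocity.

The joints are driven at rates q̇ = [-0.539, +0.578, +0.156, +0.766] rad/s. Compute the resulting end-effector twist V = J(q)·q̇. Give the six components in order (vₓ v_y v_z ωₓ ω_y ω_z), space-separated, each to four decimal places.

o_n = [0.2664, -0.0509, 0.4323]
J₁: ẑ×o_n = [0.0509, 0.2664, -0.0000], ω = ẑ
J2: z=[0.9781, 0.2079, 0.0000] o=[-0.1060, 0.4989, 0.0000] → [0.0899, -0.4228, -0.6152, 0.9781, 0.2079, 0.0000]
J3: z=[0.9781, 0.2079, 0.0000] o=[0.1069, 0.6997, 0.3263] → [0.0220, -0.1037, -0.7673, 0.9781, 0.2079, 0.0000]
J4: z=[0.9781, 0.2079, 0.0000] o=[0.1816, 0.3481, 0.5971] → [-0.0343, 0.1612, -0.4080, 0.9781, 0.2079, 0.0000]
V = J·q̇ = [0.0017, -0.2807, -0.7878, 1.4672, 0.3119, -0.5390]

0.0017 -0.2807 -0.7878 1.4672 0.3119 -0.5390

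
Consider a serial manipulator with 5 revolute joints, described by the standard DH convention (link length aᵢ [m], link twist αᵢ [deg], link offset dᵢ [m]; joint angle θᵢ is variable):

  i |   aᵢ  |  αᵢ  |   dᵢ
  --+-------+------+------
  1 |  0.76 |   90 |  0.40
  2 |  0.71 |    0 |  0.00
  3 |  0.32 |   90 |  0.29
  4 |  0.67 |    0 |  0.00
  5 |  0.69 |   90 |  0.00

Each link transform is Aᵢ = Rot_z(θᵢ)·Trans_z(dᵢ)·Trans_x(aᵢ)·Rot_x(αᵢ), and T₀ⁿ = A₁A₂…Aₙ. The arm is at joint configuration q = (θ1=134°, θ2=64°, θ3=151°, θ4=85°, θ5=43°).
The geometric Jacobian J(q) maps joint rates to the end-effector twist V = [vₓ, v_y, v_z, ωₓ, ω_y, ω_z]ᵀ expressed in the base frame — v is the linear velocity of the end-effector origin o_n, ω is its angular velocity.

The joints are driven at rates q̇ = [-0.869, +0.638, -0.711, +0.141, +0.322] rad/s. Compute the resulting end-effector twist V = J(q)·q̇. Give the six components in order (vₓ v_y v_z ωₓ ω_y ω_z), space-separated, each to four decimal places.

1.5487 -0.4874 0.3942 0.1320 -0.2417 -0.4897

o_n = [0.3093, 1.8407, 1.0648]
J₁: ẑ×o_n = [-1.8407, 0.3093, 0.0000], ω = ẑ
J2: z=[0.7193, 0.6947, 0.0000] o=[-0.5279, 0.5467, 0.4000] → [0.4618, -0.4782, 0.3493, 0.7193, 0.6947, 0.0000]
J3: z=[0.7193, 0.6947, 0.0000] o=[-0.7441, 0.7706, 1.0381] → [0.0185, -0.0191, 0.0380, 0.7193, 0.6947, 0.0000]
J4: z=[0.3984, -0.4126, 0.8192] o=[-0.3534, 0.7835, 0.8546] → [-0.9528, 0.4592, 0.6947, 0.3984, -0.4126, 0.8192]
J5: z=[0.3984, -0.4126, 0.8192] o=[0.1599, 1.2127, 0.8211] → [-0.6150, 0.0253, 0.3119, 0.3984, -0.4126, 0.8192]
V = J·q̇ = [1.5487, -0.4874, 0.3942, 0.1320, -0.2417, -0.4897]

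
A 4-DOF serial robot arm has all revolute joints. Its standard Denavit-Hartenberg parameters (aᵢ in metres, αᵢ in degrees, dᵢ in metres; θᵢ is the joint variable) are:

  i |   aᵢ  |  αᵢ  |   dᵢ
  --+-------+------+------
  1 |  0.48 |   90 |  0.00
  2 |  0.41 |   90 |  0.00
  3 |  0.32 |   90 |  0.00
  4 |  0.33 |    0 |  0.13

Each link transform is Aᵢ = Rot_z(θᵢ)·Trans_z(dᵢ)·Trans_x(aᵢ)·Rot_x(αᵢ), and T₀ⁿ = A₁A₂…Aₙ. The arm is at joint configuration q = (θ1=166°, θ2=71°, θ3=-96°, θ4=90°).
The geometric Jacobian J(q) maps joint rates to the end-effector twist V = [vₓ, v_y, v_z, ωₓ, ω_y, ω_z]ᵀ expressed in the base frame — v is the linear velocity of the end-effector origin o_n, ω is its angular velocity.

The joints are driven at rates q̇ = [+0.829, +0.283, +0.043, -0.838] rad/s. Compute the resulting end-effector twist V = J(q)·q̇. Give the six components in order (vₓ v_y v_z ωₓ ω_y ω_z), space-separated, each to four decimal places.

o_n = [-0.9203, -0.0845, 0.1264]
J₁: ẑ×o_n = [0.0845, -0.9203, 0.0000], ω = ẑ
J2: z=[0.2419, 0.9703, 0.0000] o=[-0.4657, 0.1161, 0.0000] → [0.1226, -0.0306, 0.3925, 0.2419, 0.9703, 0.0000]
J3: z=[-0.9174, 0.2287, -0.3256] o=[-0.5953, 0.1484, 0.3877] → [-0.1356, -0.1339, 0.2881, -0.9174, 0.2287, -0.3256]
J4: z=[0.3395, 0.0231, -0.9403] o=[-0.6617, -0.1630, 0.3560] → [0.0685, 0.3212, 0.0326, 0.3395, 0.0231, -0.9403]
V = J·q̇ = [0.0415, -1.0465, 0.0961, -0.2554, 0.2651, 1.6030]

0.0415 -1.0465 0.0961 -0.2554 0.2651 1.6030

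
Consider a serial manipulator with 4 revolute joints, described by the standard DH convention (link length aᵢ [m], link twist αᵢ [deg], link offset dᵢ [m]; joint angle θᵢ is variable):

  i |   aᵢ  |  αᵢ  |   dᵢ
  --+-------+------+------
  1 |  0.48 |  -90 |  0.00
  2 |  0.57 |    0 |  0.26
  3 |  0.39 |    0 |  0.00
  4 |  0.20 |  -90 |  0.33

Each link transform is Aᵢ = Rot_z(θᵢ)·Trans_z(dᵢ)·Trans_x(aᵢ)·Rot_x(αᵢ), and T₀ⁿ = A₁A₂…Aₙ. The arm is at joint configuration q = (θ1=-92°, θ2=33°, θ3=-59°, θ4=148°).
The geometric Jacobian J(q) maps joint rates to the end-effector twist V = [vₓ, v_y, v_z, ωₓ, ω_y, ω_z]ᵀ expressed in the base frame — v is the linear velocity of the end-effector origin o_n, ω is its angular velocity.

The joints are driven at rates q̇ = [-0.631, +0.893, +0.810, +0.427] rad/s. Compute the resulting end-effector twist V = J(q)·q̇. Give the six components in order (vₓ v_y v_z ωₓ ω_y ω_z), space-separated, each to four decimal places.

-0.7592 0.0016 -0.7981 2.1287 -0.0743 -0.6310

o_n = [0.5477, -1.2224, -0.3091]
J₁: ẑ×o_n = [1.2224, 0.5477, -0.0000], ω = ẑ
J2: z=[0.9994, -0.0349, 0.0000] o=[-0.0168, -0.4797, 0.0000] → [0.0108, 0.3089, -0.7226, 0.9994, -0.0349, 0.0000]
J3: z=[0.9994, -0.0349, 0.0000] o=[0.2264, -0.9665, -0.3104] → [-0.0000, -0.0014, -0.2445, 0.9994, -0.0349, 0.0000]
J4: z=[0.9994, -0.0349, 0.0000] o=[0.2142, -1.3168, -0.1395] → [0.0059, 0.1695, 0.1060, 0.9994, -0.0349, 0.0000]
V = J·q̇ = [-0.7592, 0.0016, -0.7981, 2.1287, -0.0743, -0.6310]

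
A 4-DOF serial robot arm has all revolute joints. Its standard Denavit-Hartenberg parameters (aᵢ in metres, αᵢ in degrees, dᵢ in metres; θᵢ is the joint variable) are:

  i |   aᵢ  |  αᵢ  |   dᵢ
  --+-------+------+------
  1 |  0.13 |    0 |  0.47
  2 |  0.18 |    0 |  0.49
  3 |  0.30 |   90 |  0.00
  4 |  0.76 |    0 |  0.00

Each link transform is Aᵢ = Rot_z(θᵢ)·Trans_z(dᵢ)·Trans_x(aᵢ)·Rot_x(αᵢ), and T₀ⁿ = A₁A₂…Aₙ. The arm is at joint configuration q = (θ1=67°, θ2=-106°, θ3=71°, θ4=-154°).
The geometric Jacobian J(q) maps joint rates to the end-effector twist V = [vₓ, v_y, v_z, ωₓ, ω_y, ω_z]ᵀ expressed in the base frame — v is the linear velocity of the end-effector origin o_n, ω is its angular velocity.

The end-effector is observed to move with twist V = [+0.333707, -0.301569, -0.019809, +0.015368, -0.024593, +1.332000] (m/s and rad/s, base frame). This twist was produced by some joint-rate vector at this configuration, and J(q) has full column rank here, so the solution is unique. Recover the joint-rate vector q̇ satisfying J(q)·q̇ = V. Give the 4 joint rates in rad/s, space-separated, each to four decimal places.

0.2920 0.5030 0.5370 0.0290

o_n = [-0.1342, -0.1966, 0.6268]
J₁: ẑ×o_n = [0.1966, -0.1342, 0.0000], ω = ẑ
J2: z=[0.0000, 0.0000, 1.0000] o=[0.0508, 0.1197, 0.4700] → [0.3163, -0.1850, 0.0000, 0.0000, 0.0000, 1.0000]
J3: z=[0.0000, 0.0000, 1.0000] o=[0.1907, 0.0064, 0.9600] → [0.2030, -0.3249, 0.0000, 0.0000, 0.0000, 1.0000]
J4: z=[0.5299, -0.8480, 0.0000] o=[0.4451, 0.1654, 0.9600] → [0.2825, 0.1765, -0.6831, 0.5299, -0.8480, 0.0000]
q̇ = J⁺·V = [0.2920, 0.5030, 0.5370, 0.0290]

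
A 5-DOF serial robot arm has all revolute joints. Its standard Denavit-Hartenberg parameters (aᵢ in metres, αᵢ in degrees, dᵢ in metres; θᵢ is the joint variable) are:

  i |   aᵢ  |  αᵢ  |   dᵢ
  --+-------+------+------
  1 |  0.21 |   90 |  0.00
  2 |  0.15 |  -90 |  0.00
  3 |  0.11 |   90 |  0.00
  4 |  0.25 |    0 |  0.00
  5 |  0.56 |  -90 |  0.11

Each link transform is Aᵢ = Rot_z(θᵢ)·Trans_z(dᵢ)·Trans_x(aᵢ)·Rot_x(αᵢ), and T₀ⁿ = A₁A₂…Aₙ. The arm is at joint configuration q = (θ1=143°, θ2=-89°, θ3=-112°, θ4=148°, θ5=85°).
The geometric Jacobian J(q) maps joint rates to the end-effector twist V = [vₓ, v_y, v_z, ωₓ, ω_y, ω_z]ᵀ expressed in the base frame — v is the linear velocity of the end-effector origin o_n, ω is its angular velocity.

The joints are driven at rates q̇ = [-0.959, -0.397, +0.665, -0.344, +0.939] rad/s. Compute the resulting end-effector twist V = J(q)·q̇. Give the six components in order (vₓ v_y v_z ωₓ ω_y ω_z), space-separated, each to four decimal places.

o_n = [-0.1891, -0.4188, -0.2179]
J₁: ẑ×o_n = [0.4188, -0.1891, 0.0000], ω = ẑ
J2: z=[0.6018, 0.7986, 0.0000] o=[-0.1677, 0.1264, 0.0000] → [-0.1740, 0.1312, -0.3110, 0.6018, 0.7986, 0.0000]
J3: z=[-0.7985, 0.6017, 0.0175] o=[-0.1698, 0.1280, -0.1500] → [-0.0313, -0.0546, 0.4482, -0.7985, 0.6017, 0.0175]
J4: z=[-0.2125, -0.3089, 0.9270] o=[-0.1079, 0.2090, -0.1088] → [0.6157, -0.0985, 0.1083, -0.2125, -0.3089, 0.9270]
J5: z=[-0.2125, -0.3089, 0.9270] o=[-0.3330, 0.1325, -0.1859] → [0.5210, 0.1266, 0.1616, -0.2125, -0.3089, 0.9270]
V = J·q̇ = [-0.0759, 0.2458, 0.5360, -0.8964, -0.1007, -0.3958]

-0.0759 0.2458 0.5360 -0.8964 -0.1007 -0.3958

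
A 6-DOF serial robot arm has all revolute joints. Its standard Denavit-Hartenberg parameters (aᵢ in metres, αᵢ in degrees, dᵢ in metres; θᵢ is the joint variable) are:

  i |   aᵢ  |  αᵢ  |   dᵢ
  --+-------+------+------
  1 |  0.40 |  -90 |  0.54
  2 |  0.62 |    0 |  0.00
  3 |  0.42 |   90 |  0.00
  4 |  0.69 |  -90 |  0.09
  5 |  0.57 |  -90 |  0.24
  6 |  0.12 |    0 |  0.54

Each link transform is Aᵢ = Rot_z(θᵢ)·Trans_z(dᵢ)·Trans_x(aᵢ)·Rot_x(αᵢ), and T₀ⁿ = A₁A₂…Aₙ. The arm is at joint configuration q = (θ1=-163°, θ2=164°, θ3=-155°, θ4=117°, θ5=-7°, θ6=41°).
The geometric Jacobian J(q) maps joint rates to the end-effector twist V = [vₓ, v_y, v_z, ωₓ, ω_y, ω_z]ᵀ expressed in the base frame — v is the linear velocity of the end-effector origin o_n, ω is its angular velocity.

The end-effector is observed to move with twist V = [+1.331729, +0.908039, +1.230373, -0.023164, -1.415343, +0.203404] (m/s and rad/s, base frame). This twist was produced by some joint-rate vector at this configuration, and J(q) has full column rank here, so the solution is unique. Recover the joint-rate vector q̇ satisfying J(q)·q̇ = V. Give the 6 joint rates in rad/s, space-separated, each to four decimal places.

o_n = [0.9326, -0.9534, 0.0651]
J₁: ẑ×o_n = [0.9534, 0.9326, -0.0000], ω = ẑ
J2: z=[0.2924, -0.9563, 0.0000] o=[-0.3825, -0.1169, 0.5400] → [0.4541, 0.1388, 1.0131, 0.2924, -0.9563, 0.0000]
J3: z=[0.2924, -0.9563, 0.0000] o=[0.1874, 0.0573, 0.3691] → [0.2907, 0.0889, 0.4172, 0.2924, -0.9563, 0.0000]
J4: z=[-0.1496, -0.0457, 0.9877] o=[-0.2093, -0.0640, 0.3034] → [0.8893, 1.0922, 0.1853, -0.1496, -0.0457, 0.9877]
J5: z=[0.7088, 0.6915, 0.1394] o=[0.2529, -0.5656, 0.4413] → [-0.2060, 0.3614, -0.7449, 0.7088, 0.6915, 0.1394]
J6: z=[0.2325, -0.0425, -0.9717] o=[0.8026, -0.8107, 0.5835] → [-0.1166, -0.0058, -0.0276, 0.2325, -0.0425, -0.9717]
q̇ = J⁺·V = [0.5140, 0.5170, 0.4860, 0.4840, -0.5830, 0.7280]

0.5140 0.5170 0.4860 0.4840 -0.5830 0.7280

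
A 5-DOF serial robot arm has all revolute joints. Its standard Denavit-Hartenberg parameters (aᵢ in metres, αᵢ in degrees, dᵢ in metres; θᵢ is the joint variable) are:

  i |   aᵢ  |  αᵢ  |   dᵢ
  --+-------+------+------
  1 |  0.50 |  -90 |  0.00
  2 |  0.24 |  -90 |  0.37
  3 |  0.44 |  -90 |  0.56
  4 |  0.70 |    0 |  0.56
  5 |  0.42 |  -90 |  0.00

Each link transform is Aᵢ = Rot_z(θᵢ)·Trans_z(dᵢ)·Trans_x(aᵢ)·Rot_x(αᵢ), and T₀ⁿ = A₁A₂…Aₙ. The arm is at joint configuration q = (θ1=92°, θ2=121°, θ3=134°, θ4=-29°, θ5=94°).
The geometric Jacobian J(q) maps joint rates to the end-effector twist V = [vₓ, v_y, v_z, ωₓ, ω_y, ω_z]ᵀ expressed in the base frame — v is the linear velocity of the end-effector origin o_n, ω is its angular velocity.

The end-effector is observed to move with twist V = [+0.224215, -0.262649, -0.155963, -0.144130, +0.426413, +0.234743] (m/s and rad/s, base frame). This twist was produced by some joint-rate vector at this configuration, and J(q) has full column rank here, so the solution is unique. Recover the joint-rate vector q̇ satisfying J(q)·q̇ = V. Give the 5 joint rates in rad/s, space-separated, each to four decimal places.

o_n = [0.1053, 0.5832, 1.1390]
J₁: ẑ×o_n = [-0.5832, 0.1053, 0.0000], ω = ẑ
J2: z=[-0.9994, -0.0349, 0.0000] o=[-0.0174, 0.4997, 0.0000] → [-0.0397, 1.1383, -0.0792, -0.9994, -0.0349, 0.0000]
J3: z=[0.0299, -0.8566, 0.5150] o=[-0.3829, 0.3632, -0.2057] → [-1.2652, 0.2112, 0.4248, 0.0299, -0.8566, 0.5150]
J4: z=[-0.7072, 0.3460, 0.6166] o=[-0.0553, 0.0519, 0.3447] → [-0.0528, 0.6607, -0.4313, -0.7072, 0.3460, 0.6166]
J5: z=[-0.7072, 0.3460, 0.6166] o=[-0.0087, 0.1892, 1.2293] → [-0.2742, 0.0064, -0.3181, -0.7072, 0.3460, 0.6166]
q̇ = J⁺·V = [0.5190, 0.1500, -0.5160, -0.5790, 0.5490]

0.5190 0.1500 -0.5160 -0.5790 0.5490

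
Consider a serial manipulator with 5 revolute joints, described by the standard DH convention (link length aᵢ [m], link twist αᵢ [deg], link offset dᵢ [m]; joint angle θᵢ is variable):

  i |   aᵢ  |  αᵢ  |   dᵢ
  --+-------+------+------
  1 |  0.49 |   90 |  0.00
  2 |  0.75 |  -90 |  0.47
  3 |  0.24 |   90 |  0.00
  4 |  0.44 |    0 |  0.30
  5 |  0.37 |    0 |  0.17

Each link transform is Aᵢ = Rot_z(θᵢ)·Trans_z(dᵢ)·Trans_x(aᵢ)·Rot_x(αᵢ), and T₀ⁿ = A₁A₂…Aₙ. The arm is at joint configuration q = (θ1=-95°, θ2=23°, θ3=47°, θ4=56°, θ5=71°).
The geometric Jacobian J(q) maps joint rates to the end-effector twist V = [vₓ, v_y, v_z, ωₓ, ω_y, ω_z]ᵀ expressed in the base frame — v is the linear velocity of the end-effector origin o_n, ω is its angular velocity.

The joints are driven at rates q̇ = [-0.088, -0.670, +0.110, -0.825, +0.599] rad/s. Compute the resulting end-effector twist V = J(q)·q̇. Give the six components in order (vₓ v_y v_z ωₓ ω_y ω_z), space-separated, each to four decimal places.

o_n = [-0.7180, -1.3467, 1.1053]
J₁: ẑ×o_n = [1.3467, -0.7180, 0.0000], ω = ẑ
J2: z=[-0.9962, 0.0872, 0.0000] o=[-0.0427, -0.4881, 0.0000] → [0.0963, 1.1011, 0.9141, -0.9962, 0.0872, 0.0000]
J3: z=[0.0341, 0.3892, 0.9205] o=[-0.5711, -1.1349, 0.2930] → [0.5111, -0.1629, 0.0500, 0.0341, 0.3892, 0.9205]
J4: z=[-0.7381, -0.6112, 0.2858] o=[-0.4094, -1.3003, 0.3570] → [-0.4441, 0.4641, -0.1544, -0.7381, -0.6112, 0.2858]
J5: z=[-0.7381, -0.6112, 0.2858] o=[-0.4526, -1.5113, 0.8441] → [-0.2067, 0.1170, -0.2837, -0.7381, -0.6112, 0.2858]
V = J·q̇ = [0.1158, -1.0053, -0.6495, 0.8380, 0.1226, -0.0513]

0.1158 -1.0053 -0.6495 0.8380 0.1226 -0.0513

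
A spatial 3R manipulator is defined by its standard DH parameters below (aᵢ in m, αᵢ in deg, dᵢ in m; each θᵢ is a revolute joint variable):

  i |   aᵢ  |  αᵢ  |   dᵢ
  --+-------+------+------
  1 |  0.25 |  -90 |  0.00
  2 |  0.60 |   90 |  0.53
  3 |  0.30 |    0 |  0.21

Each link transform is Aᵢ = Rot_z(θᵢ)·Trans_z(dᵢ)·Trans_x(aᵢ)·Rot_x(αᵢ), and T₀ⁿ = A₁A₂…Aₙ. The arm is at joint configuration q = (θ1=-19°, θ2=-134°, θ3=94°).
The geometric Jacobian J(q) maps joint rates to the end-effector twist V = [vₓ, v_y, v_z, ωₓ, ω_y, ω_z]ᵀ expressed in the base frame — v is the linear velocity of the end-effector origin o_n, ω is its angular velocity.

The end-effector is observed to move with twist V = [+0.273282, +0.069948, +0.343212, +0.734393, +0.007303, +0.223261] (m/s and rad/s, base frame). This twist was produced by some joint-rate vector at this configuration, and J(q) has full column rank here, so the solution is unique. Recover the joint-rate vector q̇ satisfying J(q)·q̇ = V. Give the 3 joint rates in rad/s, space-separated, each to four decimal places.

-0.4450 0.2460 -0.9620

o_n = [-0.0168, 0.8828, 0.2707]
J₁: ẑ×o_n = [-0.8828, -0.0168, 0.0000], ω = ẑ
J2: z=[0.3256, 0.9455, 0.0000] o=[0.2364, -0.0814, 0.0000] → [0.2559, -0.0881, 0.5533, 0.3256, 0.9455, 0.0000]
J3: z=[-0.6801, 0.2342, -0.6947] o=[0.0148, 0.5554, 0.4316] → [0.1898, -0.0875, -0.2153, -0.6801, 0.2342, -0.6947]
q̇ = J⁺·V = [-0.4450, 0.2460, -0.9620]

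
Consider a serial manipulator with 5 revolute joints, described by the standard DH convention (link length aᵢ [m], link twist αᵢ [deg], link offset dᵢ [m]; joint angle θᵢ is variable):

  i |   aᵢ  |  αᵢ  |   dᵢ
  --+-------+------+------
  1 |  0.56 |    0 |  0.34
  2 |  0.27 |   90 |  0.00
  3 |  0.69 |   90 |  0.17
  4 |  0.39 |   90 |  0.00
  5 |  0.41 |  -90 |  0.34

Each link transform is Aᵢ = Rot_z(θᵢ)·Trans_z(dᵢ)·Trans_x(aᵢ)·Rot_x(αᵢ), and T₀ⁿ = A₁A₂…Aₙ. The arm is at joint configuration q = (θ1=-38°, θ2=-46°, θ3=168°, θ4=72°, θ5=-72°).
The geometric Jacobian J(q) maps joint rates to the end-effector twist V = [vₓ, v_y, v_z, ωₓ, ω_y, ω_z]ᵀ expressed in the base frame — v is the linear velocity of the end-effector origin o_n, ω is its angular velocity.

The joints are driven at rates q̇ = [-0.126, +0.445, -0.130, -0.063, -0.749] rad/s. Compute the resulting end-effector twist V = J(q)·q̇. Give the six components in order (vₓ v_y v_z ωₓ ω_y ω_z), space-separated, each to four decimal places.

-0.0196 -0.2586 0.0532 -0.0294 -0.6905 0.1093

o_n = [-0.2122, 0.5503, 0.2025]
J₁: ẑ×o_n = [-0.5503, -0.2122, 0.0000], ω = ẑ
J2: z=[0.0000, 0.0000, 1.0000] o=[0.4413, -0.3448, 0.3400] → [-0.8951, -0.6535, 0.0000, 0.0000, 0.0000, 1.0000]
J3: z=[-0.9945, -0.1045, 0.0000] o=[0.4695, -0.6133, 0.3400] → [0.0144, -0.1368, -1.2285, -0.9945, -0.1045, 0.0000]
J4: z=[0.0217, -0.2068, 0.9781] o=[0.2299, 0.0402, 0.4835] → [-0.4409, -0.4263, -0.0803, 0.0217, -0.2068, 0.9781]
J5: z=[0.2101, 0.9575, 0.1977] o=[-0.1513, 0.1186, 0.5085] → [-0.3784, 0.0523, 0.1490, 0.2101, 0.9575, 0.1977]
V = J·q̇ = [-0.0196, -0.2586, 0.0532, -0.0294, -0.6905, 0.1093]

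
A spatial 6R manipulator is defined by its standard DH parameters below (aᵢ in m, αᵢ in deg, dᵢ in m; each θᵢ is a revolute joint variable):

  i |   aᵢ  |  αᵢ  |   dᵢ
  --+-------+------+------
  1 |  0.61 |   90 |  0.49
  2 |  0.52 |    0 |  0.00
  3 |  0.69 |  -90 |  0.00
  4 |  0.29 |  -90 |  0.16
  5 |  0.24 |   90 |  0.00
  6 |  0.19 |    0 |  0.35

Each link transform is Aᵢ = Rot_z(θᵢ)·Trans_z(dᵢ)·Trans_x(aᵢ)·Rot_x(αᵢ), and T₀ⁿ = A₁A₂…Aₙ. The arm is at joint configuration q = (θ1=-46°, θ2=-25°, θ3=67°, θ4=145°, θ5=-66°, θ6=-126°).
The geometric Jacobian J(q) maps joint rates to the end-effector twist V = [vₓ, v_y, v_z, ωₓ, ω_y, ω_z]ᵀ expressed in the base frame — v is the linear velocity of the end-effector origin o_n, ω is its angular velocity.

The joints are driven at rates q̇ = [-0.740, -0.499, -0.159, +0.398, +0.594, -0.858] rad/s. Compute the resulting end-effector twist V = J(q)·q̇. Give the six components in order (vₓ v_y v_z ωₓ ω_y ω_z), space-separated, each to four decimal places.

-0.4689 -0.9587 -0.5222 -0.0834 0.9803 -1.3612

o_n = [1.0481, -0.8856, 1.0904]
J₁: ẑ×o_n = [0.8856, 1.0481, -0.0000], ω = ẑ
J2: z=[-0.7193, -0.6947, 0.0000] o=[0.4237, -0.4388, 0.4900] → [-0.4171, 0.4319, 0.7551, -0.7193, -0.6947, 0.0000]
J3: z=[-0.7193, -0.6947, 0.0000] o=[0.7511, -0.7778, 0.2702] → [-0.5698, 0.5900, 0.2839, -0.7193, -0.6947, 0.0000]
J4: z=[-0.4648, 0.4813, 0.7431] o=[1.1073, -1.1467, 0.7319] → [-0.0215, 0.1227, -0.0929, -0.4648, 0.4813, 0.7431]
J5: z=[-0.8853, -0.2624, -0.3838] o=[1.0300, -0.8271, 0.6919] → [-0.1270, 0.3459, 0.0565, -0.8853, -0.2624, -0.3838]
J6: z=[-0.1797, -0.5683, 0.8030] o=[0.9271, -0.6399, 0.8013] → [0.0330, 0.1492, 0.1129, -0.1797, -0.5683, 0.8030]
V = J·q̇ = [-0.4689, -0.9587, -0.5222, -0.0834, 0.9803, -1.3612]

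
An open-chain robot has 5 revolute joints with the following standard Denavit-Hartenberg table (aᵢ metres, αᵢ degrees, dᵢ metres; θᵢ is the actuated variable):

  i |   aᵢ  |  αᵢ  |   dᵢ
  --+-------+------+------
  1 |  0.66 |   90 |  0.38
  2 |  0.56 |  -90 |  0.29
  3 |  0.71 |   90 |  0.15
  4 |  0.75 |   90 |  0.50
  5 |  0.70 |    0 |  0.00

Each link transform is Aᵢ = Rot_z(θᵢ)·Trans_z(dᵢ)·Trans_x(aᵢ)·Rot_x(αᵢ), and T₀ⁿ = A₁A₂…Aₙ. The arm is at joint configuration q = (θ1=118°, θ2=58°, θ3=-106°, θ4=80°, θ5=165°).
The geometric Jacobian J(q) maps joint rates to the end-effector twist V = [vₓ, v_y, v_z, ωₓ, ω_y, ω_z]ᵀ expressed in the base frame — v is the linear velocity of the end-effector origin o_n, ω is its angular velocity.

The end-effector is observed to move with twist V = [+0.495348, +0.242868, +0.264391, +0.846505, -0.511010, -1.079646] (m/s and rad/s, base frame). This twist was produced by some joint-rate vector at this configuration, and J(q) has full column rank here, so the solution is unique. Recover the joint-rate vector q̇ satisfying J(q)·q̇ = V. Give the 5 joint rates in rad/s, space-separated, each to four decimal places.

-0.4840 0.3920 0.4700 0.8860 0.3800

o_n = [0.5557, 0.6526, 0.2487]
J₁: ẑ×o_n = [-0.6526, 0.5557, 0.0000], ω = ẑ
J2: z=[0.8829, 0.4695, 0.0000] o=[-0.3099, 0.5827, 0.3800] → [-0.0616, 0.1159, -0.3447, 0.8829, 0.4695, 0.0000]
J3: z=[0.3981, -0.7488, 0.5299] o=[-0.1931, 0.9809, 0.8549] → [0.6279, 0.6382, 0.4300, 0.3981, -0.7488, 0.5299]
J4: z=[-0.0042, -0.5792, -0.8152] o=[0.5179, 1.0974, 0.7684] → [-0.0616, -0.0330, 0.0238, -0.0042, -0.5792, -0.8152]
J5: z=[0.8342, 0.4474, -0.3222] o=[0.9293, 0.2968, 0.7218] → [-0.0970, 0.5151, 0.4640, 0.8342, 0.4474, -0.3222]
q̇ = J⁺·V = [-0.4840, 0.3920, 0.4700, 0.8860, 0.3800]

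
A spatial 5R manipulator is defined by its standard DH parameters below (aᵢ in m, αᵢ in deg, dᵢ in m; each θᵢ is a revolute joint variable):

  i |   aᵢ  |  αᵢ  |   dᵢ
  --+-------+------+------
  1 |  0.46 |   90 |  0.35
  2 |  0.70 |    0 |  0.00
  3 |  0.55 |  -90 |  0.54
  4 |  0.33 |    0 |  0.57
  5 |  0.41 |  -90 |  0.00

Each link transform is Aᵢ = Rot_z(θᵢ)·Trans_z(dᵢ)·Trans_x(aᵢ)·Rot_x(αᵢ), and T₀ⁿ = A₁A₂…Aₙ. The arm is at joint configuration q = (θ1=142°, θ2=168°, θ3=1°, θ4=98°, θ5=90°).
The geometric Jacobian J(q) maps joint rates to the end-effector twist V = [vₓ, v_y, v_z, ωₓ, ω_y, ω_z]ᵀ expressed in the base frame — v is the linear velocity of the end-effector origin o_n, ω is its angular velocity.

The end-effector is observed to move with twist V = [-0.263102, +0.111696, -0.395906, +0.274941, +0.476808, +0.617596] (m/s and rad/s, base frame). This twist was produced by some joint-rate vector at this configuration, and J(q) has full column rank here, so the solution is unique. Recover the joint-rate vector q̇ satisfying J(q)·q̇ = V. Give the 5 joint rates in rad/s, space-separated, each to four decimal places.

o_n = [0.5050, -0.0516, -0.0453]
J₁: ẑ×o_n = [0.0516, 0.5050, -0.0000], ω = ẑ
J2: z=[0.6157, 0.7880, 0.0000] o=[-0.3625, 0.2832, 0.3500] → [-0.3115, 0.2434, -0.8897, 0.6157, 0.7880, 0.0000]
J3: z=[0.6157, 0.7880, 0.0000] o=[0.1771, -0.1383, 0.4955] → [-0.4262, 0.3330, -0.2050, 0.6157, 0.7880, 0.0000]
J4: z=[0.1504, -0.1175, -0.9816] o=[0.9350, -0.0452, 0.6005] → [0.0696, 0.5191, -0.0515, 0.1504, -0.1175, -0.9816]
J5: z=[0.1504, -0.1175, -0.9816] o=[0.7840, -0.3419, 0.0322] → [0.2941, 0.2855, 0.0109, 0.1504, -0.1175, -0.9816]
q̇ = J⁺·V = [0.2220, 0.4200, 0.1250, -0.1250, -0.2780]

0.2220 0.4200 0.1250 -0.1250 -0.2780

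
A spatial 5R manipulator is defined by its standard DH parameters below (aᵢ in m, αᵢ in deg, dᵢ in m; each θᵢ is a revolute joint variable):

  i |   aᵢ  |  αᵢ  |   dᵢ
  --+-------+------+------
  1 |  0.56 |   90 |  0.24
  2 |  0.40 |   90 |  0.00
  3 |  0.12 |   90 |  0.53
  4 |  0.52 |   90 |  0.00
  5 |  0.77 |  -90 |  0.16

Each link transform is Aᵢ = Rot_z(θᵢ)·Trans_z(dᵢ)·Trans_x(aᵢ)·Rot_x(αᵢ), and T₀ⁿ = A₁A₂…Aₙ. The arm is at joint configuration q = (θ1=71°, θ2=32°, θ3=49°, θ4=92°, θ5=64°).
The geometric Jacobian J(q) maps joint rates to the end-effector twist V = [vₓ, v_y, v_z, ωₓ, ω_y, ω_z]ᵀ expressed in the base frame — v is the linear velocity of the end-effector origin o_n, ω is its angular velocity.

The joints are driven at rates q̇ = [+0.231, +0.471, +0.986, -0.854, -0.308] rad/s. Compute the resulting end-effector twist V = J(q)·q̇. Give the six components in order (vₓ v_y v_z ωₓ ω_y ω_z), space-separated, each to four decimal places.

o_n = [0.4716, 2.1847, -0.3653]
J₁: ẑ×o_n = [-2.1847, 0.4716, 0.0000], ω = ẑ
J2: z=[0.9455, -0.3256, 0.0000] o=[0.1823, 0.5295, 0.2400] → [0.1971, 0.5724, 1.6592, 0.9455, -0.3256, 0.0000]
J3: z=[0.1725, 0.5010, -0.8480] o=[0.2928, 0.8502, 0.4520] → [0.7222, -0.0106, 0.1406, 0.1725, 0.5010, -0.8480]
J4: z=[-0.4119, 0.8188, 0.3999] o=[0.4916, 1.1494, 0.0442] → [-0.7494, -0.1767, -0.4101, -0.4119, 0.8188, 0.3999]
J5: z=[0.9002, 0.2977, 0.3179] o=[0.5650, 1.4047, -0.4028] → [-0.2368, -0.0634, 0.7299, 0.9002, 0.2977, 0.3179]
V = J·q̇ = [1.0131, 0.5385, 1.0456, 0.6900, -0.4502, -1.0446]

1.0131 0.5385 1.0456 0.6900 -0.4502 -1.0446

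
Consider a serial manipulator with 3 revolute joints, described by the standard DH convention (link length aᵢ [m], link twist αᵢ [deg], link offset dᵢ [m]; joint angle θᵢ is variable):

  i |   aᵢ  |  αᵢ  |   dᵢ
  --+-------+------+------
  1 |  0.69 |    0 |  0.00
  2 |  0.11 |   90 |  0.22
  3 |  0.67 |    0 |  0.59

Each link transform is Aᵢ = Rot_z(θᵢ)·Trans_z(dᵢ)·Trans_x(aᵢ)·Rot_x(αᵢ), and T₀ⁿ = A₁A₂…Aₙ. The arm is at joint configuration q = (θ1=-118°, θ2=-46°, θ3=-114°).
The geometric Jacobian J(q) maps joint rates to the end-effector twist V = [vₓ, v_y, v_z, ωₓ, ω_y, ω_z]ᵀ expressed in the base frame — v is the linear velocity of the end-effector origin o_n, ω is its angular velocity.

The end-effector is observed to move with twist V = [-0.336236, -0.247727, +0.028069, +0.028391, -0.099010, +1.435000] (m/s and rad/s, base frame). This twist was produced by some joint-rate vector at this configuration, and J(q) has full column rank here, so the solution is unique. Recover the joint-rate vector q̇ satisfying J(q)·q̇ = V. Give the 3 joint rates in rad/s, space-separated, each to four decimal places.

o_n = [-0.3303, 0.0027, -0.3921]
J₁: ẑ×o_n = [-0.0027, -0.3303, 0.0000], ω = ẑ
J2: z=[0.0000, 0.0000, 1.0000] o=[-0.3239, -0.6092, 0.0000] → [-0.6119, -0.0064, 0.0000, 0.0000, 0.0000, 1.0000]
J3: z=[-0.2756, 0.9613, 0.0000] o=[-0.4297, -0.6396, 0.2200] → [-0.5884, -0.1687, -0.2725, -0.2756, 0.9613, 0.0000]
q̇ = J⁺·V = [0.7900, 0.6450, -0.1030]

0.7900 0.6450 -0.1030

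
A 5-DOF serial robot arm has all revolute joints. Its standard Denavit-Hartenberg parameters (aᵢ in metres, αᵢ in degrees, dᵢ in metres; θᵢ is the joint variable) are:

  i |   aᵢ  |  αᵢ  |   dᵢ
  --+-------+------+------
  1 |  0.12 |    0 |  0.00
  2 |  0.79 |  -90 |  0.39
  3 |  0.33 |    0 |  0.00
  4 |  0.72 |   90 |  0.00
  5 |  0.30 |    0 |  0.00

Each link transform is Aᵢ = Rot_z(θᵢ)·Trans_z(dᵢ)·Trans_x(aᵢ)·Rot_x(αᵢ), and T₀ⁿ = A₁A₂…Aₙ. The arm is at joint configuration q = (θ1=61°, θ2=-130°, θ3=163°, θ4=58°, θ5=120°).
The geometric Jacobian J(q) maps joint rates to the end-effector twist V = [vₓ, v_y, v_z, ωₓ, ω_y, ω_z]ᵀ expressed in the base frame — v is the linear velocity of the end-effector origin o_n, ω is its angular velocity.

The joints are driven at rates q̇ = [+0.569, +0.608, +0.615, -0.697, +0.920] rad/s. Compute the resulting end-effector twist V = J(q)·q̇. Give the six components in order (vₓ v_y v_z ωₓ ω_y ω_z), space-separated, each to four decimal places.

-0.2171 0.2034 0.0020 -0.2929 0.5341 0.4827

o_n = [0.3166, 0.1568, 0.6675]
J₁: ẑ×o_n = [-0.1568, 0.3166, 0.0000], ω = ẑ
J2: z=[0.0000, 0.0000, 1.0000] o=[0.0582, 0.1050, 0.0000] → [-0.0518, 0.2584, 0.0000, 0.0000, 0.0000, 1.0000]
J3: z=[0.9336, 0.3584, 0.0000] o=[0.3413, -0.6326, 0.3900] → [0.0994, -0.2590, 0.7458, 0.9336, 0.3584, 0.0000]
J4: z=[0.9336, 0.3584, 0.0000] o=[0.2282, -0.3380, 0.2935] → [0.1340, -0.3491, 0.4302, 0.9336, 0.3584, 0.0000]
J5: z=[-0.2351, 0.6125, -0.7547] o=[0.0335, 0.1693, 0.7659] → [-0.0698, -0.2368, -0.1704, -0.2351, 0.6125, -0.7547]
V = J·q̇ = [-0.2171, 0.2034, 0.0020, -0.2929, 0.5341, 0.4827]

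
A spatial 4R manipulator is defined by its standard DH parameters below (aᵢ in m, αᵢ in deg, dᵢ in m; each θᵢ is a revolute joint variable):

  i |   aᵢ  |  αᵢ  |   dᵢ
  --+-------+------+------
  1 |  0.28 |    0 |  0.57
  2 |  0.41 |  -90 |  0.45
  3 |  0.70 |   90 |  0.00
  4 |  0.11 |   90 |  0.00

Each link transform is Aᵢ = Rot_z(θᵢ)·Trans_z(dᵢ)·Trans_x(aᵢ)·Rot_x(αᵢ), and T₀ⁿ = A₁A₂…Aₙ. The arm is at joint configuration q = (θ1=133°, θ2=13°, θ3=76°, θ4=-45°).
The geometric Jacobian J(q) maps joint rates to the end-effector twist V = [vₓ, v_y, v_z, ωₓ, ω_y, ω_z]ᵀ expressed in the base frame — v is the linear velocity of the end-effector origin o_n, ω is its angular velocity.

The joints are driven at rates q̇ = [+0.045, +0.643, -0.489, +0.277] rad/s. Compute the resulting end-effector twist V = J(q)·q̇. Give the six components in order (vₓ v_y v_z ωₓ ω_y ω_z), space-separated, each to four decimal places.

o_n = [-0.6434, 0.6038, 0.2653]
J₁: ẑ×o_n = [-0.6038, -0.6434, 0.0000], ω = ẑ
J2: z=[0.0000, 0.0000, 1.0000] o=[-0.1910, 0.2048, 0.5700] → [-0.3990, -0.4524, 0.0000, 0.0000, 0.0000, 1.0000]
J3: z=[-0.5592, -0.8290, 0.0000] o=[-0.5309, 0.4340, 1.0200] → [0.6257, -0.4220, -0.1882, -0.5592, -0.8290, 0.0000]
J4: z=[-0.8044, 0.5426, 0.2419] o=[-0.6713, 0.5287, 0.3408] → [-0.0591, -0.0540, -0.0755, -0.8044, 0.5426, 0.2419]
V = J·q̇ = [-0.6060, -0.1284, 0.0711, 0.0506, 0.5557, 0.7550]

-0.6060 -0.1284 0.0711 0.0506 0.5557 0.7550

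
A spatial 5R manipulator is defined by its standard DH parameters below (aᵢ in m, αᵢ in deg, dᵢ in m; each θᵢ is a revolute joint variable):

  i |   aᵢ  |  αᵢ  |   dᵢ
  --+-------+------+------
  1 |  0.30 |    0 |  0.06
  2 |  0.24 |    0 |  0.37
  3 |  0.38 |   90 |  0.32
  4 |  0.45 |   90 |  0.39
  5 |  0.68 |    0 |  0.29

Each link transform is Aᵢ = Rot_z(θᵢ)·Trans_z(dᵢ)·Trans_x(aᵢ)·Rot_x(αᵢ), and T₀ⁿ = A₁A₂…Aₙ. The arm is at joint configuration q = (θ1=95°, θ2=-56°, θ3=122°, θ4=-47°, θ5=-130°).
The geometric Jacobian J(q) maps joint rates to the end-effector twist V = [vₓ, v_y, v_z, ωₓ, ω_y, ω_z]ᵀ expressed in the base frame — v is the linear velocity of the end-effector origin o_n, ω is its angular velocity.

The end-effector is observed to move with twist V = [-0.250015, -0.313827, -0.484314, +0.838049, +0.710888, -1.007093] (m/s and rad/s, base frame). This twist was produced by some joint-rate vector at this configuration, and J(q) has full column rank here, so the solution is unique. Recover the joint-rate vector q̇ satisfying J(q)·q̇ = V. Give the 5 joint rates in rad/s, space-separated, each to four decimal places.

o_n = [-0.0493, 0.3836, 0.5428]
J₁: ẑ×o_n = [-0.3836, -0.0493, 0.0000], ω = ẑ
J2: z=[0.0000, 0.0000, 1.0000] o=[-0.0261, 0.2989, 0.0600] → [-0.0848, -0.0232, 0.0000, 0.0000, 0.0000, 1.0000]
J3: z=[0.0000, 0.0000, 1.0000] o=[0.1604, 0.4499, 0.4300] → [0.0662, -0.2097, 0.0000, 0.0000, 0.0000, 1.0000]
J4: z=[0.3256, 0.9455, 0.0000] o=[-0.1989, 0.5736, 0.7500] → [-0.1959, 0.0675, -0.2033, 0.3256, 0.9455, 0.0000]
J5: z=[0.6915, -0.2381, -0.6820] o=[-0.3621, 1.0423, 0.4209] → [-0.4782, -0.2976, -0.3810, 0.6915, -0.2381, -0.6820]
q̇ = J⁺·V = [-0.4090, -0.9930, 0.9180, 0.9450, 0.7670]

-0.4090 -0.9930 0.9180 0.9450 0.7670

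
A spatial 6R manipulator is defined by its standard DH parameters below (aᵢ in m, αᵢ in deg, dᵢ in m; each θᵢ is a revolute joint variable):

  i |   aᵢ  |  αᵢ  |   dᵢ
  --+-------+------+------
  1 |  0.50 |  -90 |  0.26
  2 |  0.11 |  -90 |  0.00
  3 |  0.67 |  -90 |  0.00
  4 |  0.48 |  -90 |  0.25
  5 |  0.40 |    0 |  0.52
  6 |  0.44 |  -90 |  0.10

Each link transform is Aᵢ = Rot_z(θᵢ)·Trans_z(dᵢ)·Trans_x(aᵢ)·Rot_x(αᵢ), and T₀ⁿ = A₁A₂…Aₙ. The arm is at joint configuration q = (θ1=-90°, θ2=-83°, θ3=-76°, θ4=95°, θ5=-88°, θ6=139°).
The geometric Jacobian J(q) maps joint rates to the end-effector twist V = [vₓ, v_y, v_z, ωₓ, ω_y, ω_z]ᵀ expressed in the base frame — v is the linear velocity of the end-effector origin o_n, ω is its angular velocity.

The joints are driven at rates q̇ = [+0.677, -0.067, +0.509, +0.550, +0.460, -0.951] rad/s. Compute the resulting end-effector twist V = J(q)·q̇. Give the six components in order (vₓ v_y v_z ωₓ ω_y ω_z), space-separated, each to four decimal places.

o_n = [-0.0889, 0.1592, 0.7491]
J₁: ẑ×o_n = [-0.1592, -0.0889, 0.0000], ω = ẑ
J2: z=[1.0000, 0.0000, 0.0000] o=[0.0000, -0.5000, 0.2600] → [-0.0000, -0.4891, 0.6592, 1.0000, 0.0000, 0.0000]
J3: z=[0.0000, -0.9925, -0.1219] o=[0.0000, -0.5134, 0.3692] → [-0.2951, 0.0108, -0.0882, 0.0000, -0.9925, -0.1219]
J4: z=[-0.2419, -0.1182, 0.9631] o=[0.6501, -0.5332, 0.5301] → [-0.6927, -0.6587, -0.2549, -0.2419, -0.1182, 0.9631]
J5: z=[-0.9666, -0.0571, -0.2498] o=[0.5490, -0.0869, 0.8191] → [0.0655, 0.0917, -0.2743, -0.9666, -0.0571, -0.2498]
J6: z=[-0.9666, -0.0571, -0.2498] o=[-0.0515, -0.1500, 1.0755] → [0.0959, -0.3062, -0.3010, -0.9666, -0.0571, -0.2498]
V = J·q̇ = [-0.7000, -0.0507, -0.0691, 0.2745, -0.5422, 1.2673]

-0.7000 -0.0507 -0.0691 0.2745 -0.5422 1.2673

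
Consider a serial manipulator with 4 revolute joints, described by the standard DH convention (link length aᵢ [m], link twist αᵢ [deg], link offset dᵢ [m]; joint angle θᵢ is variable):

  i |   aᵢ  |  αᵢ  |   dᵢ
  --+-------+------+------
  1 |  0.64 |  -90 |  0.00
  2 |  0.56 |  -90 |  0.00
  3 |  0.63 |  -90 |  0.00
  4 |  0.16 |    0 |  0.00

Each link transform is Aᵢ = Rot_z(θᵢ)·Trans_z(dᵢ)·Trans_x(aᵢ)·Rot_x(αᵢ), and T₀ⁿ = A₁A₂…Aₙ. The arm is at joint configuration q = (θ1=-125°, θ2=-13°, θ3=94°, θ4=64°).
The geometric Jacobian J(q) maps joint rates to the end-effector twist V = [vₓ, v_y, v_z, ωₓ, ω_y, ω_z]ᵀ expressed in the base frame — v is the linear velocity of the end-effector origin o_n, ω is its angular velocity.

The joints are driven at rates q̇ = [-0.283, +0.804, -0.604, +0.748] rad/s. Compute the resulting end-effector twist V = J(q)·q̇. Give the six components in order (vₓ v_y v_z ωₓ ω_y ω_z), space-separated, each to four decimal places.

-0.4301 -0.2043 -0.2267 1.1963 0.2158 0.1377

o_n = [-1.2063, -0.5051, 0.2551]
J₁: ẑ×o_n = [0.5051, -1.2063, 0.0000], ω = ẑ
J2: z=[0.8192, -0.5736, 0.0000] o=[-0.3671, -0.5243, 0.0000] → [-0.1463, -0.2090, -0.4657, 0.8192, -0.5736, 0.0000]
J3: z=[-0.1290, -0.1843, -0.9744] o=[-0.6801, -0.9712, 0.1260] → [0.4303, 0.5294, -0.1571, -0.1290, -0.1843, -0.9744]
J4: z=[0.6147, 0.7562, -0.2244] o=[-1.1703, -0.5757, 0.1161] → [0.1210, -0.0774, 0.0706, 0.6147, 0.7562, -0.2244]
V = J·q̇ = [-0.4301, -0.2043, -0.2267, 1.1963, 0.2158, 0.1377]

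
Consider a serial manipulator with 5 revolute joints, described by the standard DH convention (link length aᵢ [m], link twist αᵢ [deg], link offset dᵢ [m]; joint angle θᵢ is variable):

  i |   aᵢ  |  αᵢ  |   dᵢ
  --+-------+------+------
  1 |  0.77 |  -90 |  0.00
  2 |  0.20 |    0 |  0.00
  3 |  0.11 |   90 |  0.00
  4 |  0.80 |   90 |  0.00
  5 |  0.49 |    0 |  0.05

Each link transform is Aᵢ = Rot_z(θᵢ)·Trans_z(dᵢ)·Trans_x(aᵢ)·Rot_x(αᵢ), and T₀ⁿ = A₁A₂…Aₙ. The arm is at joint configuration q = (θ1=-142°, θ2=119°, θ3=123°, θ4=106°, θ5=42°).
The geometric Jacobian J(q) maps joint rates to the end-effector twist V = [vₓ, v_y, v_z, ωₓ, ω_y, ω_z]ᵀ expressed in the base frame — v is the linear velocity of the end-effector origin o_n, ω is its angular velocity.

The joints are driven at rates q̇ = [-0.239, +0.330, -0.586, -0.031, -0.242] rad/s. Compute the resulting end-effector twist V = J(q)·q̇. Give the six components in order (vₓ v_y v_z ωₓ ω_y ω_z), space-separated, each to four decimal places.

o_n = [0.3350, -1.1759, -0.4726]
J₁: ẑ×o_n = [1.1759, 0.3350, -0.0000], ω = ẑ
J2: z=[0.6157, -0.7880, 0.0000] o=[-0.6068, -0.4741, 0.0000] → [0.3724, 0.2910, 0.3100, 0.6157, -0.7880, 0.0000]
J3: z=[0.6157, -0.7880, 0.0000] o=[-0.5304, -0.4144, -0.1749] → [0.2346, 0.1833, 0.2131, 0.6157, -0.7880, 0.0000]
J4: z=[0.6958, 0.5436, -0.4695] o=[-0.4897, -0.3826, -0.0778] → [-0.5871, -0.1124, -1.0002, 0.6958, 0.5436, -0.4695]
J5: z=[0.5253, 0.0606, 0.8487] o=[-0.0978, -1.0523, -0.2725] → [0.0928, 0.4724, -0.0912, 0.5253, 0.0606, 0.8487]
V = J·q̇ = [-0.2998, -0.2023, 0.0305, -0.3063, 0.1702, -0.4298]

-0.2998 -0.2023 0.0305 -0.3063 0.1702 -0.4298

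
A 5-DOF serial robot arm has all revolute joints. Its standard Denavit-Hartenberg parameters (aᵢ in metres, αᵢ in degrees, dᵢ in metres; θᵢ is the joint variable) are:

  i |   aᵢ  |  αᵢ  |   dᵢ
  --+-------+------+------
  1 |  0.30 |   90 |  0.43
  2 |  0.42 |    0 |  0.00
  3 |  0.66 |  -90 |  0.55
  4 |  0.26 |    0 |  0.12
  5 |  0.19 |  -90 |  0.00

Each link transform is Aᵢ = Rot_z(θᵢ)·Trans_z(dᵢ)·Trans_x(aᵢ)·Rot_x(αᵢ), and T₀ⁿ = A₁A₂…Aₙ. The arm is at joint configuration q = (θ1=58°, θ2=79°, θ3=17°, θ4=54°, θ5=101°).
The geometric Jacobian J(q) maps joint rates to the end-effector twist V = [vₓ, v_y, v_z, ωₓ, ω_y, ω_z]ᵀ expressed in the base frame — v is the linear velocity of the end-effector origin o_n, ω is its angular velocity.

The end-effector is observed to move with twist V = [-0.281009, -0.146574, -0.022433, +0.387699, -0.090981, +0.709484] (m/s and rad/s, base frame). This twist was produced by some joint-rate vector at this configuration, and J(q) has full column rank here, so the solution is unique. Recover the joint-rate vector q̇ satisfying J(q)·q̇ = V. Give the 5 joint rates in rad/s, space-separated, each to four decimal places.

0.6960 0.5280 -0.1510 0.0230 -0.1520

o_n = [0.3227, 0.0269, 1.4669]
J₁: ẑ×o_n = [-0.0269, 0.3227, 0.0000], ω = ẑ
J2: z=[0.8480, -0.5299, 0.0000] o=[0.1590, 0.2544, 0.4300] → [-0.5495, -0.8793, -0.1062, 0.8480, -0.5299, 0.0000]
J3: z=[0.8480, -0.5299, 0.0000] o=[0.2014, 0.3224, 0.8423] → [-0.3310, -0.5297, -0.1863, 0.8480, -0.5299, 0.0000]
J4: z=[-0.5270, -0.8434, -0.1045] o=[0.6313, -0.0276, 1.4987] → [0.0325, 0.0155, -0.2890, -0.5270, -0.8434, -0.1045]
J5: z=[-0.5270, -0.8434, -0.1045] o=[0.3812, -0.0309, 1.6381] → [0.1505, -0.0841, -0.0799, -0.5270, -0.8434, -0.1045]
q̇ = J⁺·V = [0.6960, 0.5280, -0.1510, 0.0230, -0.1520]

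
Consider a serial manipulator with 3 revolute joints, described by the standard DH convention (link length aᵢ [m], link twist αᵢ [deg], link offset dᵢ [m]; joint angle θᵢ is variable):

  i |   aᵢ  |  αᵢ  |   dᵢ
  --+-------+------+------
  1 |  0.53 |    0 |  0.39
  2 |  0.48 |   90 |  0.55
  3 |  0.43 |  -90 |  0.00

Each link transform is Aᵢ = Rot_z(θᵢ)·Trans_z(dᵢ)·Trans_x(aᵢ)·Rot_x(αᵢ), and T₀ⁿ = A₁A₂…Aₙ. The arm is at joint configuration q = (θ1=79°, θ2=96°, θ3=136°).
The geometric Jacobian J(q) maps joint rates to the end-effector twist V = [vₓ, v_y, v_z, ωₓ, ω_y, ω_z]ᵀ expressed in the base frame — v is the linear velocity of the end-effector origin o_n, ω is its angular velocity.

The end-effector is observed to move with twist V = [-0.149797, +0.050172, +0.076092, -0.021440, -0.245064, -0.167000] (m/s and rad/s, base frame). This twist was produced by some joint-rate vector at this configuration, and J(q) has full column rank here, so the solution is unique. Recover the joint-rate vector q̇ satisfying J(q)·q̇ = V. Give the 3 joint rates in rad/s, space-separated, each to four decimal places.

0.1520 -0.3190 -0.2460

o_n = [-0.0689, 0.5351, 1.2387]
J₁: ẑ×o_n = [-0.5351, -0.0689, 0.0000], ω = ẑ
J2: z=[0.0000, 0.0000, 1.0000] o=[0.1011, 0.5203, 0.3900] → [-0.0149, -0.1700, 0.0000, 0.0000, 0.0000, 1.0000]
J3: z=[0.0872, 0.9962, 0.0000] o=[-0.3770, 0.5621, 0.9400] → [0.2976, -0.0260, -0.3093, 0.0872, 0.9962, 0.0000]
q̇ = J⁺·V = [0.1520, -0.3190, -0.2460]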